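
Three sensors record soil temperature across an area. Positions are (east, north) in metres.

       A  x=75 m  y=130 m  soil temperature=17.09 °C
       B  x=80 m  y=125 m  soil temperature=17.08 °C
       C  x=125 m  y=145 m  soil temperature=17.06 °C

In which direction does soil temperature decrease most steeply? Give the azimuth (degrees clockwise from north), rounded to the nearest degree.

With T = a·x + b·y + c and A as origin, the differences give:
  5·a + (-5)·b = -0.01
  50·a + 15·b = -0.03
Eliminate b (×15 and ×(-5), subtract): 325·a = -0.300 → a = ∂T/∂x = -0.0009231
Back-substitute: b = ∂T/∂y = +0.001077.
Steepest decrease is along −∇f: components (+0.0009231 E, -0.001077 N).
Azimuth = atan2(+0.0009231, -0.001077) = 139.4° ≈ 139°.

139°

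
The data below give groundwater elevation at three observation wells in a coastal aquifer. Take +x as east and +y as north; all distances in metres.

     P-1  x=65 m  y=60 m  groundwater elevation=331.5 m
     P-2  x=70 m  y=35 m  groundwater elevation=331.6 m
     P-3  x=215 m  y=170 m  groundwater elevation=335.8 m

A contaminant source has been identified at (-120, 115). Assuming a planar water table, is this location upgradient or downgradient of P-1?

downgradient

Differences from P-1: to P-2 (Δx, Δy, Δh) = (5, -25, +0.1); to P-3 = (150, 110, +4.3).
Solve a·Δx + b·Δy = Δh: det = 5·110 − 150·(-25) = 4300.
∂h/∂x = [(+0.1)·110 − (+4.3)·(-25)] / 4300 = +0.02756
∂h/∂y = [5·(+4.3) − 150·(+0.1)] / 4300 = +0.001512
Head at (-120, 115) = 331.5 + (+0.02756)·(-185) + (+0.001512)·(55) = 326.48 m.
That is lower than the 331.5 m at P-1, so the point is downgradient.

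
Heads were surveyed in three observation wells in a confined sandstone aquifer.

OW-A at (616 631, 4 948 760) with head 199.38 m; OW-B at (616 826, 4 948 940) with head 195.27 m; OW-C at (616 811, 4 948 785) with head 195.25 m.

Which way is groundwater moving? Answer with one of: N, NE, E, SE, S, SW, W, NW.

Differences from OW-A: to OW-B (Δx, Δy, Δh) = (195, 180, -4.11); to OW-C = (180, 25, -4.13).
Solve a·Δx + b·Δy = Δh: det = 195·25 − 180·180 = -27525.
∂h/∂x = [(-4.11)·25 − (-4.13)·180] / -27525 = -0.02328
∂h/∂y = [195·(-4.13) − 180·(-4.11)] / -27525 = +0.002381
Flow = −∇h = (+0.02328 east, -0.002381 north), which points east.

E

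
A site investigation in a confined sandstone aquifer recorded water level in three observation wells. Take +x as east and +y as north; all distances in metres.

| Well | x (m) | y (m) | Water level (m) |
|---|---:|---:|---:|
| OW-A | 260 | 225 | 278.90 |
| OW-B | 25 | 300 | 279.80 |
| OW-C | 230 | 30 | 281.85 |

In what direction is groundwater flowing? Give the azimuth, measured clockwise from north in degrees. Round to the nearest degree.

031°

Differences from OW-A: to OW-B (Δx, Δy, Δh) = (-235, 75, +0.90); to OW-C = (-30, -195, +2.95).
Determinant of the coordinate differences = (-235)·(-195) − (-30)·75 = 48075.
∂h/∂x = [(+0.90)·(-195) − (+2.95)·75] / 48075 = -0.008253
∂h/∂y = [(-235)·(+2.95) − (-30)·(+0.90)] / 48075 = -0.01386
Flow direction (−∇h) has components (+0.008253 E, +0.01386 N).
Azimuth = atan2(E, N) = atan2(+0.008253, +0.01386) = 30.8° ≈ 031°.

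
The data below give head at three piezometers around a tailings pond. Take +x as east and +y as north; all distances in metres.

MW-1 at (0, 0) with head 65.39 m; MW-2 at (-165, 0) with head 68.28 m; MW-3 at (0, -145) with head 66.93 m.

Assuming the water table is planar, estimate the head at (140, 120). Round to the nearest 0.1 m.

∂h/∂x = (68.28 − 65.39) / (-165 − 0) = -0.01752
∂h/∂y = (66.93 − 65.39) / (-145 − 0) = -0.01062
h(140, 120) = 65.39 + (-0.01752)·(140) + (-0.01062)·(120) = 65.39 -2.452 -1.274 = 61.663 m.

61.7 m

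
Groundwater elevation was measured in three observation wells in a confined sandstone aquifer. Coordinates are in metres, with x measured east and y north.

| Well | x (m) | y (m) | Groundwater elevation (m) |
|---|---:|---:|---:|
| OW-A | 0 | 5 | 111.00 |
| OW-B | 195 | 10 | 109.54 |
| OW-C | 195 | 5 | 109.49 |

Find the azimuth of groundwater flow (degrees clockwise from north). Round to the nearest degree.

Taking OW-A as reference: OW-B−OW-A = (195, 5, -1.46); OW-C−OW-A = (195, 0, -1.51).
Determinant of the coordinate differences = 195·0 − 195·5 = -975.
∂h/∂x = [(-1.46)·0 − (-1.51)·5] / -975 = -0.007744
∂h/∂y = [195·(-1.51) − 195·(-1.46)] / -975 = +0.01000
Flow direction (−∇h) has components (+0.007744 E, -0.01000 N).
Azimuth = atan2(E, N) = atan2(+0.007744, -0.01000) = 142.2° ≈ 142°.

142°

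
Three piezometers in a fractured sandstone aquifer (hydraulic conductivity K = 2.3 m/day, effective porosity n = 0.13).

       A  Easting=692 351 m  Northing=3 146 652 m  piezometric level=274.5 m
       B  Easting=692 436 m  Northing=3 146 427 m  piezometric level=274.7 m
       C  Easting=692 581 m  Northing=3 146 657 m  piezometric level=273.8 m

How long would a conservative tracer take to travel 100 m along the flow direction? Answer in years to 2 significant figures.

With h = a·x + b·y + c and A as origin, the differences give:
  85·a + (-225)·b = +0.2
  230·a + 5·b = -0.7
Eliminate b (×5 and ×(-225), subtract): 52175·a = -156.50 → a = ∂h/∂x = -0.003000
Back-substitute: b = ∂h/∂y = -0.002022.
|∇h| = √(-0.003000² + -0.002022²) = 0.003618
Seepage velocity v = K·i/n = 2.3 × 0.003618 / 0.13 = 0.06401 m/day.
t = 100 / 0.06401 = 1562 days = 4.28 years.

4.3 years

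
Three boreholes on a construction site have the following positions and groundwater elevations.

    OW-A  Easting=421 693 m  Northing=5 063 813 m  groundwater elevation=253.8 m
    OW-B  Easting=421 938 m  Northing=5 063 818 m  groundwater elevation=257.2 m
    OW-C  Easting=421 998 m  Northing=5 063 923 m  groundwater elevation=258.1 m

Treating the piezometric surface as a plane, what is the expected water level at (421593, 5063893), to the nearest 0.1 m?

252.5 m

Differences from OW-A: to OW-B (Δx, Δy, Δh) = (245, 5, +3.4); to OW-C = (305, 110, +4.3).
Determinant of the coordinate differences = 245·110 − 305·5 = 25425.
∂h/∂x = [(+3.4)·110 − (+4.3)·5] / 25425 = +0.01386
∂h/∂y = [245·(+4.3) − 305·(+3.4)] / 25425 = +0.0006490
h(421593, 5063893) = 253.8 + (+0.01386)·(-100) + (+0.0006490)·(80) = 253.8 -1.386 +0.052 = 252.465 m.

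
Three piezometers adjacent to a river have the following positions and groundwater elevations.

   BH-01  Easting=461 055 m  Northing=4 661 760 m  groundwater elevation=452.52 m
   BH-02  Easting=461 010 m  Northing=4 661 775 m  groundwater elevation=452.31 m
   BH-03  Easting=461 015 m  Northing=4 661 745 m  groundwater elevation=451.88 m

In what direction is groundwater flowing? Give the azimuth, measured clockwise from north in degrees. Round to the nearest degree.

Differences from BH-01: to BH-02 (Δx, Δy, Δh) = (-45, 15, -0.21); to BH-03 = (-40, -15, -0.64).
Determinant of the coordinate differences = (-45)·(-15) − (-40)·15 = 1275.
∂h/∂x = [(-0.21)·(-15) − (-0.64)·15] / 1275 = +0.010000
∂h/∂y = [(-45)·(-0.64) − (-40)·(-0.21)] / 1275 = +0.01600
Flow direction (−∇h) has components (-0.010000 E, -0.01600 N).
Azimuth = atan2(E, N) = atan2(-0.010000, -0.01600) = 212.0° ≈ 212°.

212°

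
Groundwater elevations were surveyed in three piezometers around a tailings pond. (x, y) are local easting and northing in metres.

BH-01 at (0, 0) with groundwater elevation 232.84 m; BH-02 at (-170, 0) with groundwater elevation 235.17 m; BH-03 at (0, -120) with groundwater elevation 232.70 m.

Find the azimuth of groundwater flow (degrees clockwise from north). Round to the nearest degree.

∂h/∂x = (235.17 − 232.84) / (-170 − 0) = -0.01371
∂h/∂y = (232.70 − 232.84) / (-120 − 0) = +0.001167
Flow direction (−∇h) has components (+0.01371 E, -0.001167 N).
Azimuth = atan2(E, N) = atan2(+0.01371, -0.001167) = 94.9° ≈ 095°.

095°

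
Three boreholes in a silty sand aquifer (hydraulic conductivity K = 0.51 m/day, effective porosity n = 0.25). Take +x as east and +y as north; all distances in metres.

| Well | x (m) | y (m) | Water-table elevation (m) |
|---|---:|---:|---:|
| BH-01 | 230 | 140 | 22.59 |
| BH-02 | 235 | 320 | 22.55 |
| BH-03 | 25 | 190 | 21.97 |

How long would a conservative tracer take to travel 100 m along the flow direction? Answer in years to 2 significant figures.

45 years

With h = a·x + b·y + c and BH-01 as origin, the differences give:
  5·a + 180·b = -0.04
  (-205)·a + 50·b = -0.62
Eliminate b (×50 and ×180, subtract): 37150·a = 109.600 → a = ∂h/∂x = +0.002950
Back-substitute: b = ∂h/∂y = -0.0003042.
|∇h| = √(0.002950² + -0.0003042²) = 0.002966
Seepage velocity v = K·i/n = 0.51 × 0.002966 / 0.25 = 0.006051 m/day.
t = 100 / 0.006051 = 1.653e+04 days = 45.3 years.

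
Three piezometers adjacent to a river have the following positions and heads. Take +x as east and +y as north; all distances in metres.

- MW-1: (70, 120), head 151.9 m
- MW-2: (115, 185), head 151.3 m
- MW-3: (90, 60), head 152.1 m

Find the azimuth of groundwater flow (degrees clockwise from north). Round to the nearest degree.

Taking MW-1 as reference: MW-2−MW-1 = (45, 65, -0.6); MW-3−MW-1 = (20, -60, +0.2).
Solve a·Δx + b·Δy = Δh: det = 45·(-60) − 20·65 = -4000.
∂h/∂x = [(-0.6)·(-60) − (+0.2)·65] / -4000 = -0.005750
∂h/∂y = [45·(+0.2) − 20·(-0.6)] / -4000 = -0.005250
Flow direction (−∇h) has components (+0.005750 E, +0.005250 N).
Azimuth = atan2(E, N) = atan2(+0.005750, +0.005250) = 47.6° ≈ 048°.

048°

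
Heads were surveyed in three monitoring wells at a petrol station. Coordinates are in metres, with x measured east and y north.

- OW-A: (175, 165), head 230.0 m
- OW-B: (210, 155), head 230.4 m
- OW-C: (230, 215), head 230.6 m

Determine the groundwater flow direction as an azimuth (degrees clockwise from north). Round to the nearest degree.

272°

With h = a·x + b·y + c and OW-A as origin, the differences give:
  35·a + (-10)·b = +0.4
  55·a + 50·b = +0.6
Eliminate b (×50 and ×(-10), subtract): 2300·a = 26.00 → a = ∂h/∂x = +0.01130
Back-substitute: b = ∂h/∂y = -0.0004348.
Flow direction (−∇h) has components (-0.01130 E, +0.0004348 N).
Azimuth = atan2(E, N) = atan2(-0.01130, +0.0004348) = 272.2° ≈ 272°.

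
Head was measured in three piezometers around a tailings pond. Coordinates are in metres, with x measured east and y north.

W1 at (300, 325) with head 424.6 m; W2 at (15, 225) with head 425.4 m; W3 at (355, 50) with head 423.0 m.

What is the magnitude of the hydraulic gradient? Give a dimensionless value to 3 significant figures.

Differences from W1: to W2 (Δx, Δy, Δh) = (-285, -100, +0.8); to W3 = (55, -275, -1.6).
Determinant of the coordinate differences = (-285)·(-275) − 55·(-100) = 83875.
∂h/∂x = [(+0.8)·(-275) − (-1.6)·(-100)] / 83875 = -0.004531
∂h/∂y = [(-285)·(-1.6) − 55·(+0.8)] / 83875 = +0.004912
|∇h| = √(-0.004531² + 0.004912²) = 0.006683

0.00668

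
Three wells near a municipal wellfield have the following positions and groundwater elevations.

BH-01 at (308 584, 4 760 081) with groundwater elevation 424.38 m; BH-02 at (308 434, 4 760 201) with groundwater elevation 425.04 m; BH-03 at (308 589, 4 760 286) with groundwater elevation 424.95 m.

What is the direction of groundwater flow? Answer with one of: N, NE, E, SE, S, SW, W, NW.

Three-point gradient (reference BH-01): Δ to BH-02 = (-150, 120, +0.66), Δ to BH-03 = (5, 205, +0.57).
∂h/∂x = -0.002134, ∂h/∂y = +0.002833 (det = -31350).
Flow = −∇h = (+0.002134 east, -0.002833 north), which points southeast.

SE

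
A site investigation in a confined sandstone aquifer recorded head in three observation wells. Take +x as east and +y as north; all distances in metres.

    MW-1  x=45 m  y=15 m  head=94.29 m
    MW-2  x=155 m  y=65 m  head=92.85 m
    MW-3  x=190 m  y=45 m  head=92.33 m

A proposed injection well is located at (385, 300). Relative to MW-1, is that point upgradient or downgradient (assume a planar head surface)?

downgradient

Three-point gradient (reference MW-1): Δ to MW-2 = (110, 50, -1.44), Δ to MW-3 = (145, 30, -1.96).
∂h/∂x = -0.01387, ∂h/∂y = +0.001722 (det = -3950).
Head at (385, 300) = 94.29 + (-0.01387)·(340) + (+0.001722)·(285) = 90.06 m.
That is lower than the 94.29 m at MW-1, so the point is downgradient.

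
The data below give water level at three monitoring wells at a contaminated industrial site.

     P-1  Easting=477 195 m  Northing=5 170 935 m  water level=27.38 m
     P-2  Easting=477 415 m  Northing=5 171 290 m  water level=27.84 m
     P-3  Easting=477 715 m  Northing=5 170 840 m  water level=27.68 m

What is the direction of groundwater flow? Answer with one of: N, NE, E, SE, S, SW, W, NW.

With h = a·x + b·y + c and P-1 as origin, the differences give:
  220·a + 355·b = +0.46
  520·a + (-95)·b = +0.30
Eliminate b (×(-95) and ×355, subtract): -205500·a = -150.200 → a = ∂h/∂x = +0.0007309
Back-substitute: b = ∂h/∂y = +0.0008428.
Flow = −∇h = (-0.0007309 east, -0.0008428 north), which points southwest.

SW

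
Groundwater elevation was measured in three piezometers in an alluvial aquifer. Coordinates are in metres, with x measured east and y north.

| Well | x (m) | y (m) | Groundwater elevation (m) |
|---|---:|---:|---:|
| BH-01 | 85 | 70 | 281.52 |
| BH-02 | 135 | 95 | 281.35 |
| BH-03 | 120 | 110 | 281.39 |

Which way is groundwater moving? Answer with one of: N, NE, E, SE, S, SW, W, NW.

With h = a·x + b·y + c and BH-01 as origin, the differences give:
  50·a + 25·b = -0.17
  35·a + 40·b = -0.13
Eliminate b (×40 and ×25, subtract): 1125·a = -3.550 → a = ∂h/∂x = -0.003156
Back-substitute: b = ∂h/∂y = -0.0004889.
Flow = −∇h = (+0.003156 east, +0.0004889 north), which points east.

E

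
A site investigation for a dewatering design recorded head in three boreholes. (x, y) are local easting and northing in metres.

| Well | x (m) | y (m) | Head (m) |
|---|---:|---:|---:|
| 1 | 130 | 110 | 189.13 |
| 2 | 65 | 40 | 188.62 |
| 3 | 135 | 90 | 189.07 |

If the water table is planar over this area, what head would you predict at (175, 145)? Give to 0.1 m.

189.4 m

Taking 1 as reference: 2−1 = (-65, -70, -0.51); 3−1 = (5, -20, -0.06).
Solve a·Δx + b·Δy = Δh: det = (-65)·(-20) − 5·(-70) = 1650.
∂h/∂x = [(-0.51)·(-20) − (-0.06)·(-70)] / 1650 = +0.003636
∂h/∂y = [(-65)·(-0.06) − 5·(-0.51)] / 1650 = +0.003909
h(175, 145) = 189.13 + (+0.003636)·(45) + (+0.003909)·(35) = 189.13 +0.164 +0.137 = 189.430 m.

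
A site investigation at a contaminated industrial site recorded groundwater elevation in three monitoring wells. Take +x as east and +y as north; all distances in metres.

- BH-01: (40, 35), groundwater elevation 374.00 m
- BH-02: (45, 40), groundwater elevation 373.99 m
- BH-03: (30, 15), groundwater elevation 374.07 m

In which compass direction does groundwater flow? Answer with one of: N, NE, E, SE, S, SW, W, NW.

Three-point gradient (reference BH-01): Δ to BH-02 = (5, 5, -0.01), Δ to BH-03 = (-10, -20, +0.07).
∂h/∂x = +0.003000, ∂h/∂y = -0.005000 (det = -50).
Flow = −∇h = (-0.003000 east, +0.005000 north), which points northwest.

NW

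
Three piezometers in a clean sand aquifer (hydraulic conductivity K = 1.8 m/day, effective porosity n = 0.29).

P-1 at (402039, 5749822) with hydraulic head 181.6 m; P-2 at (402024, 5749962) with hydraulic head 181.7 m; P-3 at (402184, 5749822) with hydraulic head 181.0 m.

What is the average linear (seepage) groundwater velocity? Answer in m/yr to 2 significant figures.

9.4 m/yr

With h = a·x + b·y + c and P-1 as origin, the differences give:
  (-15)·a + 140·b = +0.1
  145·a + 0·b = -0.6
Eliminate b (×0 and ×140, subtract): -20300·a = 84.00 → a = ∂h/∂x = -0.004138
Back-substitute: b = ∂h/∂y = +0.0002709.
|∇h| = √(-0.004138² + 0.0002709²) = 0.004147
Seepage velocity v = K·i/n = 1.8 × 0.004147 / 0.29 = 0.02574 m/day = 9.402 m/yr.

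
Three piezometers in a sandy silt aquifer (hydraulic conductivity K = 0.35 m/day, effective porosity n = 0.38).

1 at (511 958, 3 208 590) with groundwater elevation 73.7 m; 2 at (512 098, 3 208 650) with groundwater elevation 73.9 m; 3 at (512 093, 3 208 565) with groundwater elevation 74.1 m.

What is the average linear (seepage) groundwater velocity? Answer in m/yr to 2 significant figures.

1.2 m/yr

With h = a·x + b·y + c and 1 as origin, the differences give:
  140·a + 60·b = +0.2
  135·a + (-25)·b = +0.4
Eliminate b (×(-25) and ×60, subtract): -11600·a = -29.00 → a = ∂h/∂x = +0.002500
Back-substitute: b = ∂h/∂y = -0.002500.
|∇h| = √(0.002500² + -0.002500²) = 0.003536
Seepage velocity v = K·i/n = 0.35 × 0.003536 / 0.38 = 0.003257 m/day = 1.19 m/yr.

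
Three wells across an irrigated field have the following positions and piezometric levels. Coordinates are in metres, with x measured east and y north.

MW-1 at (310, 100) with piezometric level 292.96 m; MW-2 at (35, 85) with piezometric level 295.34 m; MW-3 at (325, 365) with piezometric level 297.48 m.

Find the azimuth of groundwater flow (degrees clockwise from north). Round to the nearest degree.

151°

With h = a·x + b·y + c and MW-1 as origin, the differences give:
  (-275)·a + (-15)·b = +2.38
  15·a + 265·b = +4.52
Eliminate b (×265 and ×(-15), subtract): -72650·a = 698.500 → a = ∂h/∂x = -0.009615
Back-substitute: b = ∂h/∂y = +0.01760.
Flow direction (−∇h) has components (+0.009615 E, -0.01760 N).
Azimuth = atan2(E, N) = atan2(+0.009615, -0.01760) = 151.4° ≈ 151°.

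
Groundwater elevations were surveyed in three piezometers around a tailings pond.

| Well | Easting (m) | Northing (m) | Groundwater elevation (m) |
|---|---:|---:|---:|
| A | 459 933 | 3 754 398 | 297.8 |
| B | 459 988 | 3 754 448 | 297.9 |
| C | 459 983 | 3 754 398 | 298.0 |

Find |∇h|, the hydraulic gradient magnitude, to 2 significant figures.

With h = a·x + b·y + c and A as origin, the differences give:
  55·a + 50·b = +0.1
  50·a + 0·b = +0.2
Eliminate b (×0 and ×50, subtract): -2500·a = -10.00 → a = ∂h/∂x = +0.004000
Back-substitute: b = ∂h/∂y = -0.002400.
|∇h| = √(0.004000² + -0.002400²) = 0.004665

0.0047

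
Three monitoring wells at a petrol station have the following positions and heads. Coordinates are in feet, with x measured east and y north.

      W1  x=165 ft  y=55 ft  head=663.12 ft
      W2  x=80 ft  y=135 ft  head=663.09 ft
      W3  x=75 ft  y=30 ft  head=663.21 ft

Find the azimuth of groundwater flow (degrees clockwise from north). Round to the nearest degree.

032°

Taking W1 as reference: W2−W1 = (-85, 80, -0.03); W3−W1 = (-90, -25, +0.09).
Determinant of the coordinate differences = (-85)·(-25) − (-90)·80 = 9325.
∂h/∂x = [(-0.03)·(-25) − (+0.09)·80] / 9325 = -0.0006917
∂h/∂y = [(-85)·(+0.09) − (-90)·(-0.03)] / 9325 = -0.001110
Flow direction (−∇h) has components (+0.0006917 E, +0.001110 N).
Azimuth = atan2(E, N) = atan2(+0.0006917, +0.001110) = 31.9° ≈ 032°.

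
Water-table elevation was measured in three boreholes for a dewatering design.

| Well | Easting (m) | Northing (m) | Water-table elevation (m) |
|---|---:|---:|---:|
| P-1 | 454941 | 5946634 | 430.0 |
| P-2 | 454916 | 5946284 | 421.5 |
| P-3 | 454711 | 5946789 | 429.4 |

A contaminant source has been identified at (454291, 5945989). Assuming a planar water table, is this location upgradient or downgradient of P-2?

downgradient

Three-point gradient (reference P-1): Δ to P-2 = (-25, -350, -8.5), Δ to P-3 = (-230, 155, -0.6).
∂h/∂x = +0.01810, ∂h/∂y = +0.02299 (det = -84375).
Head at (454291, 5945989) = 430.0 + (+0.01810)·(-650) + (+0.02299)·(-645) = 403.40 m.
That is lower than the 421.5 m at P-2, so the point is downgradient.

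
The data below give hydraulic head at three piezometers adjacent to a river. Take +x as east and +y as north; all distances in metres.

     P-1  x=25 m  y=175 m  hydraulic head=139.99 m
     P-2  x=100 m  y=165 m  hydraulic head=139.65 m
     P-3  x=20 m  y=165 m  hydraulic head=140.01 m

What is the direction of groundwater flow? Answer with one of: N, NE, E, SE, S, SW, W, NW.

E

Three-point gradient (reference P-1): Δ to P-2 = (75, -10, -0.34), Δ to P-3 = (-5, -10, +0.02).
∂h/∂x = -0.004500, ∂h/∂y = +0.0002500 (det = -800).
Flow = −∇h = (+0.004500 east, -0.0002500 north), which points east.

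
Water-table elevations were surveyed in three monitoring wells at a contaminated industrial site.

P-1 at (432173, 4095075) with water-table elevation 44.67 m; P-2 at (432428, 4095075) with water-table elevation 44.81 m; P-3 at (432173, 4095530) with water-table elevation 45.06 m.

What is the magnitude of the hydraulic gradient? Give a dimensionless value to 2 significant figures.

∂h/∂x = (44.81 − 44.67) / (432428 − 432173) = +0.0005490
∂h/∂y = (45.06 − 44.67) / (4095530 − 4095075) = +0.0008571
|∇h| = √(0.0005490² + 0.0008571²) = 0.001018

0.0010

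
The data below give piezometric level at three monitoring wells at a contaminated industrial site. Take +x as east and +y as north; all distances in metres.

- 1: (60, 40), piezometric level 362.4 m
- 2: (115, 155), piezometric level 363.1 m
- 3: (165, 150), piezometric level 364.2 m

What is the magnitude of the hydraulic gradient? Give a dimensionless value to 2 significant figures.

Taking 1 as reference: 2−1 = (55, 115, +0.7); 3−1 = (105, 110, +1.8).
Determinant of the coordinate differences = 55·110 − 105·115 = -6025.
∂h/∂x = [(+0.7)·110 − (+1.8)·115] / -6025 = +0.02158
∂h/∂y = [55·(+1.8) − 105·(+0.7)] / -6025 = -0.004232
|∇h| = √(0.02158² + -0.004232²) = 0.02199

0.022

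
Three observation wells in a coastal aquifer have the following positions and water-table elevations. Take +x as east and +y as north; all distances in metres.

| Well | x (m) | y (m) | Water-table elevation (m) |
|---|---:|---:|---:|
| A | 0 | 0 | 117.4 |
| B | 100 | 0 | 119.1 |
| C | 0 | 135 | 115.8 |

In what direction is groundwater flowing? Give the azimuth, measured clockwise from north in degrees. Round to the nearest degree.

305°

∂h/∂x = (119.1 − 117.4) / (100 − 0) = +0.01700
∂h/∂y = (115.8 − 117.4) / (135 − 0) = -0.01185
Flow direction (−∇h) has components (-0.01700 E, +0.01185 N).
Azimuth = atan2(E, N) = atan2(-0.01700, +0.01185) = 304.9° ≈ 305°.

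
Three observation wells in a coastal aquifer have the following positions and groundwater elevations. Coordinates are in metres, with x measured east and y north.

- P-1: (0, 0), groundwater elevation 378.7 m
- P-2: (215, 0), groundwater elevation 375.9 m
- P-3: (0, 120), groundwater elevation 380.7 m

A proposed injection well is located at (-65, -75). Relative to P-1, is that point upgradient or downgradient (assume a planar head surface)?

∂h/∂x = (375.9 − 378.7) / (215 − 0) = -0.01302
∂h/∂y = (380.7 − 378.7) / (120 − 0) = +0.01667
Head at (-65, -75) = 378.7 + (-0.01302)·(-65) + (+0.01667)·(-75) = 378.30 m.
That is lower than the 378.7 m at P-1, so the point is downgradient.

downgradient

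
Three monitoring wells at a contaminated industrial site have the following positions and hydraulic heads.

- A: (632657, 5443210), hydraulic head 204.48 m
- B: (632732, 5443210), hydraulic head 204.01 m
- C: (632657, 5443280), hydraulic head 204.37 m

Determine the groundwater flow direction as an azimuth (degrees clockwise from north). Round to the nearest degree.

∂h/∂x = (204.01 − 204.48) / (632732 − 632657) = -0.006267
∂h/∂y = (204.37 − 204.48) / (5443280 − 5443210) = -0.001571
Flow direction (−∇h) has components (+0.006267 E, +0.001571 N).
Azimuth = atan2(E, N) = atan2(+0.006267, +0.001571) = 75.9° ≈ 076°.

076°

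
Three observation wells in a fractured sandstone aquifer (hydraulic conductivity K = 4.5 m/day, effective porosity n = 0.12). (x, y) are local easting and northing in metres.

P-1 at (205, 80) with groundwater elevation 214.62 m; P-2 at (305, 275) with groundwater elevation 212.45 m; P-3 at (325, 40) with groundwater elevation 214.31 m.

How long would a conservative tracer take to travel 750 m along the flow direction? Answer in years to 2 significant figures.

Three-point gradient (reference P-1): Δ to P-2 = (100, 195, -2.17), Δ to P-3 = (120, -40, -0.31).
∂h/∂x = -0.005374, ∂h/∂y = -0.008372 (det = -27400).
|∇h| = √(-0.005374² + -0.008372²) = 0.009948
Seepage velocity v = K·i/n = 4.5 × 0.009948 / 0.12 = 0.373 m/day.
t = 750 / 0.373 = 2011 days = 5.51 years.

5.5 years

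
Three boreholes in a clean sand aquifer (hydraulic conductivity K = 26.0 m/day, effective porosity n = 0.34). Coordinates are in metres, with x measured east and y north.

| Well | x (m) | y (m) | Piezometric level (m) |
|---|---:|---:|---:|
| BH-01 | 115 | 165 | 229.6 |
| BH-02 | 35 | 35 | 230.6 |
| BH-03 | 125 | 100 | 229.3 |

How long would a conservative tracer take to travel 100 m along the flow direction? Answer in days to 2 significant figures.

81 days

With h = a·x + b·y + c and BH-01 as origin, the differences give:
  (-80)·a + (-130)·b = +1.0
  10·a + (-65)·b = -0.3
Eliminate b (×(-65) and ×(-130), subtract): 6500·a = -104.00 → a = ∂h/∂x = -0.01600
Back-substitute: b = ∂h/∂y = +0.002154.
|∇h| = √(-0.01600² + 0.002154²) = 0.01614
Seepage velocity v = K·i/n = 26.0 × 0.01614 / 0.34 = 1.234 m/day.
t = 100 / 1.234 = 81.04 days.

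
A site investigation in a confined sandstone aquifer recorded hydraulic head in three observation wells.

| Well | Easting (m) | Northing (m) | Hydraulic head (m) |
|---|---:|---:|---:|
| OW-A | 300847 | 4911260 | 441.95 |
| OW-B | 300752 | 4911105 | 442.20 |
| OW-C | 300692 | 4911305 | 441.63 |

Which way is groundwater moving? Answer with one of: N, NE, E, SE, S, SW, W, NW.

NW

Taking OW-A as reference: OW-B−OW-A = (-95, -155, +0.25); OW-C−OW-A = (-155, 45, -0.32).
Determinant of the coordinate differences = (-95)·45 − (-155)·(-155) = -28300.
∂h/∂x = [(+0.25)·45 − (-0.32)·(-155)] / -28300 = +0.001355
∂h/∂y = [(-95)·(-0.32) − (-155)·(+0.25)] / -28300 = -0.002443
Flow = −∇h = (-0.001355 east, +0.002443 north), which points northwest.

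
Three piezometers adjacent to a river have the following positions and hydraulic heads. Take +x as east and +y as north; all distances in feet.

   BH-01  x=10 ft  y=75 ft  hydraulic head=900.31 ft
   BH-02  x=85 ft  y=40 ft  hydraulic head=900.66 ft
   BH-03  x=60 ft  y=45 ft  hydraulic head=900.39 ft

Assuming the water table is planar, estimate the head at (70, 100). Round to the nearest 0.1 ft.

Differences from BH-01: to BH-02 (Δx, Δy, Δh) = (75, -35, +0.35); to BH-03 = (50, -30, +0.08).
Solve a·Δx + b·Δy = Δh: det = 75·(-30) − 50·(-35) = -500.
∂h/∂x = [(+0.35)·(-30) − (+0.08)·(-35)] / -500 = +0.01540
∂h/∂y = [75·(+0.08) − 50·(+0.35)] / -500 = +0.02300
h(70, 100) = 900.31 + (+0.01540)·(60) + (+0.02300)·(25) = 900.31 +0.924 +0.575 = 901.809 ft.

901.8 ft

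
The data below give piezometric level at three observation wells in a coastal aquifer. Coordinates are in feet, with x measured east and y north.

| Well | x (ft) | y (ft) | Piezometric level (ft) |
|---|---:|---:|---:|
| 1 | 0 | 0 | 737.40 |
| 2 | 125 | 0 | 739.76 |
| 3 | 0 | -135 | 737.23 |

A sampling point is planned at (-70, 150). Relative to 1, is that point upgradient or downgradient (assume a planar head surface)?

downgradient

∂h/∂x = (739.76 − 737.40) / (125 − 0) = +0.01888
∂h/∂y = (737.23 − 737.40) / (-135 − 0) = +0.001259
Head at (-70, 150) = 737.40 + (+0.01888)·(-70) + (+0.001259)·(150) = 736.27 ft.
That is lower than the 737.40 ft at 1, so the point is downgradient.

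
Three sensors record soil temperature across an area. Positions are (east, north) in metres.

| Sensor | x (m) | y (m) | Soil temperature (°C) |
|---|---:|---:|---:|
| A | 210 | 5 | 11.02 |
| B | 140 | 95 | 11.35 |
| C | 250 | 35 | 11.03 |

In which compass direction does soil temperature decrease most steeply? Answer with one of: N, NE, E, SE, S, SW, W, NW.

With T = a·x + b·y + c and A as origin, the differences give:
  (-70)·a + 90·b = +0.33
  40·a + 30·b = +0.01
Eliminate b (×30 and ×90, subtract): -5700·a = 9.000 → a = ∂T/∂x = -0.001579
Back-substitute: b = ∂T/∂y = +0.002439.
Steepest decrease is along −∇f = (+0.001579 E, -0.002439 N) → southeast.

SE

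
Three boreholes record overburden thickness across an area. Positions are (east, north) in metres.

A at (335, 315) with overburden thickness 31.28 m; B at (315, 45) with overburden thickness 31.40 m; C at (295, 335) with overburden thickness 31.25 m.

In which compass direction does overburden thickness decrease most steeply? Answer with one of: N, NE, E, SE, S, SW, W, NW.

NW

Taking A as reference: B−A = (-20, -270, +0.12); C−A = (-40, 20, -0.03).
Solve a·Δx + b·Δy = Δd: det = (-20)·20 − (-40)·(-270) = -11200.
∂d/∂x = [(+0.12)·20 − (-0.03)·(-270)] / -11200 = +0.0005089
∂d/∂y = [(-20)·(-0.03) − (-40)·(+0.12)] / -11200 = -0.0004821
Steepest decrease is along −∇f = (-0.0005089 E, +0.0004821 N) → northwest.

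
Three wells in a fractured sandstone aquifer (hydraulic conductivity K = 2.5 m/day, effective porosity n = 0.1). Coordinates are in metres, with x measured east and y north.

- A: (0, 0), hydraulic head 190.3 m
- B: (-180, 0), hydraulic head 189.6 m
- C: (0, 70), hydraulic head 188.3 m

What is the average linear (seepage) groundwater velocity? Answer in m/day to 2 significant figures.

0.72 m/day

∂h/∂x = (189.6 − 190.3) / (-180 − 0) = +0.003889
∂h/∂y = (188.3 − 190.3) / (70 − 0) = -0.02857
|∇h| = √(0.003889² + -0.02857²) = 0.02883
Seepage velocity v = K·i/n = 2.5 × 0.02883 / 0.1 = 0.7208 m/day.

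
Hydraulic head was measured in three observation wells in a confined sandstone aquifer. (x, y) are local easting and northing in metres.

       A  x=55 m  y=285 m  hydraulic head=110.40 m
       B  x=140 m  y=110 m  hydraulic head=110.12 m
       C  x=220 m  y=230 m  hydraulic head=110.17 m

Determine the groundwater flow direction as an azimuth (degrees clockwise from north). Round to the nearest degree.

With h = a·x + b·y + c and A as origin, the differences give:
  85·a + (-175)·b = -0.28
  165·a + (-55)·b = -0.23
Eliminate b (×(-55) and ×(-175), subtract): 24200·a = -24.850 → a = ∂h/∂x = -0.001027
Back-substitute: b = ∂h/∂y = +0.001101.
Flow direction (−∇h) has components (+0.001027 E, -0.001101 N).
Azimuth = atan2(E, N) = atan2(+0.001027, -0.001101) = 137.0° ≈ 137°.

137°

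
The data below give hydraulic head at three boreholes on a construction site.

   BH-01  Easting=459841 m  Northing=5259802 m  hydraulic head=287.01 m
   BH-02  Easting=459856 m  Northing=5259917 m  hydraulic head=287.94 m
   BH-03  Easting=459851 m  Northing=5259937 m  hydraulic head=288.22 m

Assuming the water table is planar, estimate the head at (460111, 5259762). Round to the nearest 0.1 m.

Differences from BH-01: to BH-02 (Δx, Δy, Δh) = (15, 115, +0.93); to BH-03 = (10, 135, +1.21).
Solve a·Δx + b·Δy = Δh: det = 15·135 − 10·115 = 875.
∂h/∂x = [(+0.93)·135 − (+1.21)·115] / 875 = -0.01554
∂h/∂y = [15·(+1.21) − 10·(+0.93)] / 875 = +0.01011
h(460111, 5259762) = 287.01 + (-0.01554)·(270) + (+0.01011)·(-40) = 287.01 -4.197 -0.405 = 282.409 m.

282.4 m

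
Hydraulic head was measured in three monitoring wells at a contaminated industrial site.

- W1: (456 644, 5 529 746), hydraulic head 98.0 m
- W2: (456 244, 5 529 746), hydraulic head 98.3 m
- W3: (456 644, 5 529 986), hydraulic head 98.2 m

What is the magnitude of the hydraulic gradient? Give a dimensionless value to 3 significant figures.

0.00112

∂h/∂x = (98.3 − 98.0) / (456244 − 456644) = -0.0007500
∂h/∂y = (98.2 − 98.0) / (5529986 − 5529746) = +0.0008333
|∇h| = √(-0.0007500² + 0.0008333²) = 0.001121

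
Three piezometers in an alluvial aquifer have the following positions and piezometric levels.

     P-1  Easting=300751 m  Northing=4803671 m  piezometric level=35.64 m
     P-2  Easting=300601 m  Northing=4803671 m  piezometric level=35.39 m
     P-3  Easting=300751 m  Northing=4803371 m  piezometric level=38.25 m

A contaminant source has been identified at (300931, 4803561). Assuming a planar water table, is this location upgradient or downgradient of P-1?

upgradient

∂h/∂x = (35.39 − 35.64) / (300601 − 300751) = +0.001667
∂h/∂y = (38.25 − 35.64) / (4803371 − 4803671) = -0.008700
Head at (300931, 4803561) = 35.64 + (+0.001667)·(180) + (-0.008700)·(-110) = 36.90 m.
That is higher than the 35.64 m at P-1, so the point is upgradient.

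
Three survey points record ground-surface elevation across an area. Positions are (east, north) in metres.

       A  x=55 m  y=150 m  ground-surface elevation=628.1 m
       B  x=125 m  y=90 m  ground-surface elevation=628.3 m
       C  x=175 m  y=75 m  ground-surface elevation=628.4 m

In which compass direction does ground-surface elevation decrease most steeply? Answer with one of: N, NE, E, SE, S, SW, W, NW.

NW

Differences from A: to B (Δx, Δy, Δh) = (70, -60, +0.2); to C = (120, -75, +0.3).
Solve a·Δx + b·Δy = Δz: det = 70·(-75) − 120·(-60) = 1950.
∂z/∂x = [(+0.2)·(-75) − (+0.3)·(-60)] / 1950 = +0.001538
∂z/∂y = [70·(+0.3) − 120·(+0.2)] / 1950 = -0.001538
Steepest decrease is along −∇f = (-0.001538 E, +0.001538 N) → northwest.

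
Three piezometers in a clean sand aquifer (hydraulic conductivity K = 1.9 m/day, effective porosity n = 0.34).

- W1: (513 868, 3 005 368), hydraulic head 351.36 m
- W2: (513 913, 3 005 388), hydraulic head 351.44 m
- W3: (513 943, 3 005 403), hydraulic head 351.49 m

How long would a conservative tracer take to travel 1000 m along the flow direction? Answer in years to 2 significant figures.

Differences from W1: to W2 (Δx, Δy, Δh) = (45, 20, +0.08); to W3 = (75, 35, +0.13).
Solve a·Δx + b·Δy = Δh: det = 45·35 − 75·20 = 75.
∂h/∂x = [(+0.08)·35 − (+0.13)·20] / 75 = +0.002667
∂h/∂y = [45·(+0.13) − 75·(+0.08)] / 75 = -0.002000
|∇h| = √(0.002667² + -0.002000²) = 0.003334
Seepage velocity v = K·i/n = 1.9 × 0.003334 / 0.34 = 0.01863 m/day.
t = 1000 / 0.01863 = 5.368e+04 days = 147 years.

150 years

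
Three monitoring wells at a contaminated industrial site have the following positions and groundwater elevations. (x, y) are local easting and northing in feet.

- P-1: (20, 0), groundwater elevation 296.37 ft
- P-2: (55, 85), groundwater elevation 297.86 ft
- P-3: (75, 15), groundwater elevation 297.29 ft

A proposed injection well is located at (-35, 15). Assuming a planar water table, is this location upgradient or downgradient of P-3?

Taking P-1 as reference: P-2−P-1 = (35, 85, +1.49); P-3−P-1 = (55, 15, +0.92).
Solve a·Δx + b·Δy = Δh: det = 35·15 − 55·85 = -4150.
∂h/∂x = [(+1.49)·15 − (+0.92)·85] / -4150 = +0.01346
∂h/∂y = [35·(+0.92) − 55·(+1.49)] / -4150 = +0.01199
Head at (-35, 15) = 296.37 + (+0.01346)·(-55) + (+0.01199)·(15) = 295.81 ft.
That is lower than the 297.29 ft at P-3, so the point is downgradient.

downgradient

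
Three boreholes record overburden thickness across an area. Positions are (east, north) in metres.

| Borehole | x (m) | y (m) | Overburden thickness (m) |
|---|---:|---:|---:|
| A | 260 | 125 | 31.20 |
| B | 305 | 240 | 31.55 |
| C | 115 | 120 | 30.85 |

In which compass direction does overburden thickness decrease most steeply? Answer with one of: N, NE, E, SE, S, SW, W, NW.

SW

Three-point gradient (reference A): Δ to B = (45, 115, +0.35), Δ to C = (-145, -5, -0.35).
∂d/∂x = +0.002340, ∂d/∂y = +0.002128 (det = 16450).
Steepest decrease is along −∇f = (-0.002340 E, -0.002128 N) → southwest.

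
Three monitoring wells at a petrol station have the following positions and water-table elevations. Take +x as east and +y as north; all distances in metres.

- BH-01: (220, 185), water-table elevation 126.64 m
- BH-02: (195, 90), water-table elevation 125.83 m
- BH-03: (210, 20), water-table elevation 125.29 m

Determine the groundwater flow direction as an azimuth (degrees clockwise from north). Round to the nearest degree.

With h = a·x + b·y + c and BH-01 as origin, the differences give:
  (-25)·a + (-95)·b = -0.81
  (-10)·a + (-165)·b = -1.35
Eliminate b (×(-165) and ×(-95), subtract): 3175·a = 5.400 → a = ∂h/∂x = +0.001701
Back-substitute: b = ∂h/∂y = +0.008079.
Flow direction (−∇h) has components (-0.001701 E, -0.008079 N).
Azimuth = atan2(E, N) = atan2(-0.001701, -0.008079) = 191.9° ≈ 192°.

192°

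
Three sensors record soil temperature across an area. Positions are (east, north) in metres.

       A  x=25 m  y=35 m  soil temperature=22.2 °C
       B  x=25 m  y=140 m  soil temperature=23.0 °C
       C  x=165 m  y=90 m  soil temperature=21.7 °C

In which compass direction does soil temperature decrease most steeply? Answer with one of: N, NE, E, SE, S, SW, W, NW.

Three-point gradient (reference A): Δ to B = (0, 105, +0.8), Δ to C = (140, 55, -0.5).
∂T/∂x = -0.006565, ∂T/∂y = +0.007619 (det = -14700).
Steepest decrease is along −∇f = (+0.006565 E, -0.007619 N) → southeast.

SE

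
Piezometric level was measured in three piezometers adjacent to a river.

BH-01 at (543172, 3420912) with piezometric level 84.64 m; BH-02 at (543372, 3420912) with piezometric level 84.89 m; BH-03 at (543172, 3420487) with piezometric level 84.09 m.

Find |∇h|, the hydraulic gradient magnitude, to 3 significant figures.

∂h/∂x = (84.89 − 84.64) / (543372 − 543172) = +0.001250
∂h/∂y = (84.09 − 84.64) / (3420487 − 3420912) = +0.001294
|∇h| = √(0.001250² + 0.001294²) = 0.001799

0.00180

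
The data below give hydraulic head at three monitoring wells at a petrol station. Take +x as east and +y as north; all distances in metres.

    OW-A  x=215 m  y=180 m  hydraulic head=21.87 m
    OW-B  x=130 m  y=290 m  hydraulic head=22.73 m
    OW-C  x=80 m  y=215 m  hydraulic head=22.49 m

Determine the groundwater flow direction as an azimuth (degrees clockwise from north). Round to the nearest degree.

Taking OW-A as reference: OW-B−OW-A = (-85, 110, +0.86); OW-C−OW-A = (-135, 35, +0.62).
Determinant of the coordinate differences = (-85)·35 − (-135)·110 = 11875.
∂h/∂x = [(+0.86)·35 − (+0.62)·110] / 11875 = -0.003208
∂h/∂y = [(-85)·(+0.62) − (-135)·(+0.86)] / 11875 = +0.005339
Flow direction (−∇h) has components (+0.003208 E, -0.005339 N).
Azimuth = atan2(E, N) = atan2(+0.003208, -0.005339) = 149.0° ≈ 149°.

149°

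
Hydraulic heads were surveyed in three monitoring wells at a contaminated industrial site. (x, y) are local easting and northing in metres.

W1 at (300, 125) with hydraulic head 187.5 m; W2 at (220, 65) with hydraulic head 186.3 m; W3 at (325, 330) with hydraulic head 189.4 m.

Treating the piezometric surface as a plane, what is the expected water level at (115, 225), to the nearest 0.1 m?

With h = a·x + b·y + c and W1 as origin, the differences give:
  (-80)·a + (-60)·b = -1.2
  25·a + 205·b = +1.9
Eliminate b (×205 and ×(-60), subtract): -14900·a = -132.00 → a = ∂h/∂x = +0.008859
Back-substitute: b = ∂h/∂y = +0.008188.
h(115, 225) = 187.5 + (+0.008859)·(-185) + (+0.008188)·(100) = 187.5 -1.639 +0.819 = 186.680 m.

186.7 m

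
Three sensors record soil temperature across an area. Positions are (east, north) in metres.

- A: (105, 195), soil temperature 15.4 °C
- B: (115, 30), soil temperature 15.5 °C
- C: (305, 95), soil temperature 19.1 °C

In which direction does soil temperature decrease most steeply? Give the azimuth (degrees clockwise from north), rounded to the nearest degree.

268°

Taking A as reference: B−A = (10, -165, +0.1); C−A = (200, -100, +3.7).
Determinant of the coordinate differences = 10·(-100) − 200·(-165) = 32000.
∂T/∂x = [(+0.1)·(-100) − (+3.7)·(-165)] / 32000 = +0.01877
∂T/∂y = [10·(+3.7) − 200·(+0.1)] / 32000 = +0.0005313
Steepest decrease is along −∇f: components (-0.01877 E, -0.0005313 N).
Azimuth = atan2(-0.01877, -0.0005313) = 268.4° ≈ 268°.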